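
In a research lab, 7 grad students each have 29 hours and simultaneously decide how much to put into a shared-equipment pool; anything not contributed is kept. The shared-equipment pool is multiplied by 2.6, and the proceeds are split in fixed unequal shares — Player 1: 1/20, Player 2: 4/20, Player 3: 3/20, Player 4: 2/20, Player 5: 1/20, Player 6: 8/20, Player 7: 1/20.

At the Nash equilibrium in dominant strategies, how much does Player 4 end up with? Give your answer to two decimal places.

A player with share s gets back 2.6·s per unit contributed, so full contribution is dominant for anyone with s > 1/2.6 = 0.3846 and zero contribution is dominant for anyone below.
Only Player 6 (8/20) clears that bar, contributing 29; the remaining 6 contribute 0. Total contributed: 29.
Player 4 keeps 29 and receives 2.6 × 29 × 2/20 = 7.54 from the shared-equipment pool, for a payoff of 36.54.

36.54 hours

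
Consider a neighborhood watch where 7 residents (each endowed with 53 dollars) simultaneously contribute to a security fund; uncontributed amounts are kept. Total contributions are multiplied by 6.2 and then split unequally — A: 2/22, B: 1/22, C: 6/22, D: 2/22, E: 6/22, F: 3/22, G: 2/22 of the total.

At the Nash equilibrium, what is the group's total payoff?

For player j, contributing a unit is worthwhile iff 6.2 × (j's share) ≥ 1, i.e. iff j's share is at least 0.1613.
C and E clear that bar, contributing 53 each; the remaining 5 contribute 0. Total contributed: 106.
The security fund pays out 6.2 × 106 = 657.20 in total (split across the unequal shares, but the aggregate is all that matters for the group sum).
The 5 free-riders keep 53 each, adding 265. Group total = 265 + 657.20 = 922.20.

922.20 dollars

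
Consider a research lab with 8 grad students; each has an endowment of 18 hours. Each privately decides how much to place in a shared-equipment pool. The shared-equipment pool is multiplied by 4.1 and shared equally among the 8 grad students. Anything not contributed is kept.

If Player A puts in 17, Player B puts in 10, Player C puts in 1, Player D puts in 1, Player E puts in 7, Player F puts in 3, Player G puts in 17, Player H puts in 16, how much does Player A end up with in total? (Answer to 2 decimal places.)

Total contributed: 17 + 10 + 1 + 1 + 7 + 3 + 17 + 16 = 72.
Each receives 4.1 × 72 / 8 = 36.90 from the shared-equipment pool.
Player A keeps 18 − 17 = 1, so Player A's payoff is 1 + 36.90 = 37.90.

37.90 hours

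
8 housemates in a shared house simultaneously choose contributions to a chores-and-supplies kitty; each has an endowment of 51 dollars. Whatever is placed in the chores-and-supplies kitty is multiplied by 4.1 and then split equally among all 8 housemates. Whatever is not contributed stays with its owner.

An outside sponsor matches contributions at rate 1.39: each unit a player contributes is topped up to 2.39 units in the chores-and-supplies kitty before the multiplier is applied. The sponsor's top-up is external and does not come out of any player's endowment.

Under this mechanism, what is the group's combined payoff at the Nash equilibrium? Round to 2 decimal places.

3997.99 dollars

With the mechanism, a contributed unit returns 4.1 × 2.39 / 8 = 1.2249 per unit of net cost to the contributor — now above 1 — so contributing fully is weakly dominant for every player.
So the Nash equilibrium is full contribution by all 8; the group earns 4.1 × 2.39 × 408 = 3997.99.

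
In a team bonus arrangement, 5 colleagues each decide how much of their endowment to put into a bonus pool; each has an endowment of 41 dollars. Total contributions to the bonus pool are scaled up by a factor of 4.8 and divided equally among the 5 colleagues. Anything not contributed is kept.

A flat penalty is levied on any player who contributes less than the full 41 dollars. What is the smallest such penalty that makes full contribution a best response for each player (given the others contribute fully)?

1.64 dollars

Given the others contribute fully, the best deviation is to contribute 0 (any partial contribution still incurs the fine and gives up units whose private return 0.9600 is below 1).
Deviating from 41 to 0 saves 41 dollars but forfeits the deviator's share of the drop in the bonus pool: 4.8/5 × 41 = 39.36.
So the deviation gain is 41 − 39.36 = 1.64, and the fine must be at least 1.64 dollars to wipe it out.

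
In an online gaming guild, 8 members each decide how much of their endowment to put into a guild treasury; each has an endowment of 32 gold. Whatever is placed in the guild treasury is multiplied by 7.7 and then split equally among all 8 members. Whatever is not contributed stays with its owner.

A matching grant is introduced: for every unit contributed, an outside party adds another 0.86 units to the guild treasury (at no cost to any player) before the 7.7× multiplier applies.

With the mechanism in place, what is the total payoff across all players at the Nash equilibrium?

3666.43 gold

Under the mechanism each unit contributed yields 7.7 × 1.86 / 8 = 1.7903 back to its contributor per unit of net cost, which exceeds 1, making full contribution the dominant choice for everyone.
At the Nash equilibrium everyone contributes 32. Group total payoff = 7.7 × 1.86 × 256 = 3666.43.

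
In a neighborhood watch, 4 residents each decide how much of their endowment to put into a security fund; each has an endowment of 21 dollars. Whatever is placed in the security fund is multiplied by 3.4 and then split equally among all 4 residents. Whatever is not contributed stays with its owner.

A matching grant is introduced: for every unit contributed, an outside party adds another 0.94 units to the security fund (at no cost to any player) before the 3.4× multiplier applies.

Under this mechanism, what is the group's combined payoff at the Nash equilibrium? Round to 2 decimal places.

With the mechanism, a contributed unit returns 3.4 × 1.94 / 4 = 1.6490 per unit of net cost to the contributor — now above 1 — so contributing fully is weakly dominant for every player.
So the Nash equilibrium is full contribution by all 4; the group earns 3.4 × 1.94 × 84 = 554.06.

554.06 dollars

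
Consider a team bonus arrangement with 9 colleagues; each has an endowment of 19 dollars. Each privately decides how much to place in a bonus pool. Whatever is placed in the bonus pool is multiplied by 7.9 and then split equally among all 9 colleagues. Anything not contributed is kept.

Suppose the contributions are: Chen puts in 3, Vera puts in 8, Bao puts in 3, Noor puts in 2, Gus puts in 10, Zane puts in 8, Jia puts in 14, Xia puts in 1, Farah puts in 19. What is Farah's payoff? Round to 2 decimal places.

59.69 dollars

Total contributed: 3 + 8 + 3 + 2 + 10 + 8 + 14 + 1 + 19 = 68.
Each receives 7.9 × 68 / 9 = 59.69 from the bonus pool.
Farah keeps 19 − 19 = 0, so Farah's payoff is 0 + 59.69 = 59.69.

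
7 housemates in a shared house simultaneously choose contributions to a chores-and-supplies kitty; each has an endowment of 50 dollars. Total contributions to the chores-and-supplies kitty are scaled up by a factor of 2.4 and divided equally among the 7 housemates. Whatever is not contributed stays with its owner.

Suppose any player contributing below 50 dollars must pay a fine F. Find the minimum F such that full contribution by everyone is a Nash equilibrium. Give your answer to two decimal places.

32.86 dollars

Given the others contribute fully, the best deviation is to contribute 0 (any partial contribution still incurs the fine and gives up units whose private return 0.3429 is below 1).
Deviating from 50 to 0 saves 50 dollars but forfeits the deviator's share of the drop in the chores-and-supplies kitty: 2.4/7 × 50 = 17.14.
So the deviation gain is 50 − 17.14 = 32.86, and the fine must be at least 32.86 dollars to wipe it out.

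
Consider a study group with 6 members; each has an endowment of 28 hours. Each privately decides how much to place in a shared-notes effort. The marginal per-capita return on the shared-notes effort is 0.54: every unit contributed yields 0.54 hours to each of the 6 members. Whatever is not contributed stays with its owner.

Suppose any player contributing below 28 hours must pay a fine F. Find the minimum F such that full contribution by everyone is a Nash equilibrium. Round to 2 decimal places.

Given the others contribute fully, the best deviation is to contribute 0 (any partial contribution still incurs the fine and gives up units whose private return 0.54 is below 1).
Deviating from 28 to 0 saves 28 hours but forfeits the deviator's share of the drop in the shared-notes effort: 0.54 × 28 = 15.12.
So the deviation gain is 28 − 15.12 = 12.88, and the fine must be at least 12.88 hours to wipe it out.

12.88 hours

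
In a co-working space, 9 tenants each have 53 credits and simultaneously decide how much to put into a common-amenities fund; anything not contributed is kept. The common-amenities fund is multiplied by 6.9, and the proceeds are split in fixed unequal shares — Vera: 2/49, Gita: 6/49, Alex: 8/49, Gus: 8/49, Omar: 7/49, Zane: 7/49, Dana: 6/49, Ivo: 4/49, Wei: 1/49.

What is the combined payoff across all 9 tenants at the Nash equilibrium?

For player j, contributing a unit is worthwhile iff 6.9 × (j's share) ≥ 1, i.e. iff j's share is at least 0.1449.
Alex and Gus clear that bar, contributing 53 each; the remaining 7 contribute 0. Total contributed: 106.
The common-amenities fund pays out 6.9 × 106 = 731.40 in total (split across the unequal shares, but the aggregate is all that matters for the group sum).
The 7 free-riders keep 53 each, adding 371. Group total = 371 + 731.40 = 1102.40.

1102.40 credits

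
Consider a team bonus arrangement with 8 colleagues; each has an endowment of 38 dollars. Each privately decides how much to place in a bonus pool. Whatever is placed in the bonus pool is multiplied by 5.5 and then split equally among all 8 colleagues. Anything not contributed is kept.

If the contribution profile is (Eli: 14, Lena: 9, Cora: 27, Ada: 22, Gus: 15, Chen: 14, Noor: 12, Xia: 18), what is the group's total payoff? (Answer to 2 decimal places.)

Total contributed: 14 + 9 + 27 + 22 + 15 + 14 + 12 + 18 = 131; total kept: 8 × 38 − 131 = 173.
The bonus pool pays out 5.5 × 131 = 720.50 in aggregate.
Group total = 173 + 720.50 = 893.50.

893.50 dollars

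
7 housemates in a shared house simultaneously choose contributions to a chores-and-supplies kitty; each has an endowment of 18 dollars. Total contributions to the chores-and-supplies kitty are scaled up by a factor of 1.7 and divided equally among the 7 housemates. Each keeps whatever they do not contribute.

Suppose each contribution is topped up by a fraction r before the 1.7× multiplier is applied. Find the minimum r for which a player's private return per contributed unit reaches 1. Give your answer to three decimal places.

With matching at rate r, one contributed unit becomes (1 + r) in the chores-and-supplies kitty and returns 1.7 × (1 + r) / 7 to the contributor.
Setting this equal to 1: 1 + r = 7/1.7 = 4.1176.
So the minimum matching rate is r = 4.1176 − 1 = 3.118.

3.118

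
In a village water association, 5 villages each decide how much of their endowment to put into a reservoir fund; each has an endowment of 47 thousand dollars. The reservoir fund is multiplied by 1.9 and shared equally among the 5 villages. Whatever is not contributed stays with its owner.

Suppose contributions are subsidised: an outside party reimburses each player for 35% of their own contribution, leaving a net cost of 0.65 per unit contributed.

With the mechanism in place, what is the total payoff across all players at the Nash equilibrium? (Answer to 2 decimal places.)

235.00 thousand dollars

With the mechanism, a contributed unit returns (1.9/5) / 0.65 = 0.5846 per unit of net cost — still below 1 — so contributing 0 remains dominant for every player.
Everyone keeps their endowment and the group total is 5 × 47 = 235.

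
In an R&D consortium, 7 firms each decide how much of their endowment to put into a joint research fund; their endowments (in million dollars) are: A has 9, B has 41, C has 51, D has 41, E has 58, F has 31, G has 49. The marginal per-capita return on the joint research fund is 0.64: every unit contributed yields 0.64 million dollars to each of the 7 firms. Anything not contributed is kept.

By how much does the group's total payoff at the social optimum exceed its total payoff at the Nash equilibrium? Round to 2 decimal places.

The private return per contributed unit is 0.64 < 1 for everyone, so the Nash equilibrium is zero contribution and the group total is Σ E_j = 9 + 41 + 51 + 41 + 58 + 31 + 49 = 280.
Each contributed unit returns 4.480 to the group, so the social optimum is full contribution by everyone: group total = 4.480 × 280 = 1254.40.
Efficiency loss = (4.480 − 1) × 280 = 974.40.

974.40 million dollars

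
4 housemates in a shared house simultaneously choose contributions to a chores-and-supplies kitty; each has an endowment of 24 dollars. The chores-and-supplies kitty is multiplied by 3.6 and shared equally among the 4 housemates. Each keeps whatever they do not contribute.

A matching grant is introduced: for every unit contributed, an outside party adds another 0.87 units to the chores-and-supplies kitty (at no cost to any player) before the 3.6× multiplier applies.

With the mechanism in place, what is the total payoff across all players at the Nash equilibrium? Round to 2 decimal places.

646.27 dollars

The effective private return per unit is now 3.6 × 1.87 / 4 = 1.6830 > 1, so every player's dominant strategy flips to full contribution.
At the Nash equilibrium everyone contributes 24. Group total payoff = 3.6 × 1.87 × 96 = 646.27.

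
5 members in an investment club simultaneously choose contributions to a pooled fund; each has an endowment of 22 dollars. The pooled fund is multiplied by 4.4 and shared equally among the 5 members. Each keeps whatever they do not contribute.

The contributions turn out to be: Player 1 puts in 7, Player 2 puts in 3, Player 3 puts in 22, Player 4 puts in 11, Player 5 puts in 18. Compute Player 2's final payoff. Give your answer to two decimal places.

72.68 dollars

Total contributed: 7 + 3 + 22 + 11 + 18 = 61.
Each receives 4.4 × 61 / 5 = 53.68 from the pooled fund.
Player 2 keeps 22 − 3 = 19, so Player 2's payoff is 19 + 53.68 = 72.68.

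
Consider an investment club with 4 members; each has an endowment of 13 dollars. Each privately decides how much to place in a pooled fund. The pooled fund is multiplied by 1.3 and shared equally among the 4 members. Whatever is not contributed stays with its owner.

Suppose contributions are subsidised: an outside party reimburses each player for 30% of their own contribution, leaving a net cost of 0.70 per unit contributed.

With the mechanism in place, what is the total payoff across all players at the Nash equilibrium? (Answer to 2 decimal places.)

With the mechanism, a contributed unit returns (1.3/4) / 0.70 = 0.4643 per unit of net cost — still below 1 — so contributing 0 remains dominant for every player.
At the Nash equilibrium no one contributes; group total payoff = 4 × 13 = 52.

52.00 dollars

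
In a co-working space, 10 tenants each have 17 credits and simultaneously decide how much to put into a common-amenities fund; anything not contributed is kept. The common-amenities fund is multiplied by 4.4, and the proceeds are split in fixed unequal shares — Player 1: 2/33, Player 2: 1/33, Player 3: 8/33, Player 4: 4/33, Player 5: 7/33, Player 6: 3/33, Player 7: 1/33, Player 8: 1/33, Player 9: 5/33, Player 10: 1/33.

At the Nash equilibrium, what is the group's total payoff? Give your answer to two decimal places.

Player j's private return per contributed unit is 4.4 × (j's share). Contributing is weakly dominant for j when that share is at least 1/4.4 = 0.2273, and contributing 0 is dominant otherwise.
Player 3 alone (share 8/33) is above the threshold, contributing 17; the remaining 9 contribute 0. Total contributed: 17.
The common-amenities fund pays out 4.4 × 17 = 74.80 in total (split across the unequal shares, but the aggregate is all that matters for the group sum).
The 9 free-riders keep 17 each, adding 153. Group total = 153 + 74.80 = 227.80.

227.80 credits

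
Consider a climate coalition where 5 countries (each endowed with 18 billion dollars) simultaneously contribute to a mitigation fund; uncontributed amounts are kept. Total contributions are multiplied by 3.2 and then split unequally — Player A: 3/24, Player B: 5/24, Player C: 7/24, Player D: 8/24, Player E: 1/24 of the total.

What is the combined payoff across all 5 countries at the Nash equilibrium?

129.60 billion dollars

Each unit j contributes comes back to j as 3.2 × (j's share), so j prefers to contribute only if that share exceeds 1/3.2 = 0.3125; otherwise keeping the unit dominates.
Only Player D (8/24) clears that bar, contributing 18; the remaining 4 contribute 0. Total contributed: 18.
The mitigation fund pays out 3.2 × 18 = 57.60 in total (split across the unequal shares, but the aggregate is all that matters for the group sum).
The 4 free-riders keep 18 each, adding 72. Group total = 72 + 57.60 = 129.60.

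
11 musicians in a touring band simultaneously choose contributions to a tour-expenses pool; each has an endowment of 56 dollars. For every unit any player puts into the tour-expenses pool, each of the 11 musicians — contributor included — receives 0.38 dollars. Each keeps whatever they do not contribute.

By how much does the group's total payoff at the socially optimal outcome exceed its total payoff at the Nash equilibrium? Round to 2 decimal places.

1958.88 dollars

The private return per contributed unit is 0.38 < 1, so contributing 0 is dominant for every player. At the Nash equilibrium everyone keeps their 56, and the group total is 11 × 56 = 616.
Each contributed unit returns 4.180 to the group as a whole (0.38 to each of 11 players), which exceeds 1, so the social optimum is full contribution: group total = 4.180 × 616 = 2574.88.
Efficiency loss = 2574.88 − 616 = 1958.88.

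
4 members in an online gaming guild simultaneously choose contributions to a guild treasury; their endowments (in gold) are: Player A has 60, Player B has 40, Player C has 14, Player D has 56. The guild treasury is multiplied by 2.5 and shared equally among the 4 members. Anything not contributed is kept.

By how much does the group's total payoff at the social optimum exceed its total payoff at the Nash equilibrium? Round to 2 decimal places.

255.00 gold

The private return per contributed unit is 2.5/4 = 0.6250 < 1 for every player regardless of endowment, so the Nash equilibrium is zero contribution and the group total is Σ E_j = 60 + 40 + 14 + 56 = 170.
Each contributed unit returns 2.500 to the group, so the social optimum is full contribution by everyone: group total = 2.500 × 170 = 425.00.
Efficiency loss = (2.500 − 1) × 170 = 255.00.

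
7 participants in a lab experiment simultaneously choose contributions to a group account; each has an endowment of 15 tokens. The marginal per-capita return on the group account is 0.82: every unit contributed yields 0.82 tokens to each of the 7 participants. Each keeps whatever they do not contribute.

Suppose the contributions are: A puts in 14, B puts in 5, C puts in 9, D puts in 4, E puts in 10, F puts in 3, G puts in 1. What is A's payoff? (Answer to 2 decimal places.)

Total contributed: 14 + 5 + 9 + 4 + 10 + 3 + 1 = 46.
Each receives 0.82 × 46 = 37.72 from the group account.
A keeps 15 − 14 = 1, so A's payoff is 1 + 37.72 = 38.72.

38.72 tokens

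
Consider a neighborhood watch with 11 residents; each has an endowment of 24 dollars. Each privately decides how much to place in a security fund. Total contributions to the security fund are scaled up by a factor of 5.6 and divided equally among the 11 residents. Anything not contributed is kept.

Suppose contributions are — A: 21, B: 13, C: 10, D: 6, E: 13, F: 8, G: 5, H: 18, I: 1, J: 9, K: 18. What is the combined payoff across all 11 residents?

Total contributed: 21 + 13 + 10 + 6 + 13 + 8 + 5 + 18 + 1 + 9 + 18 = 122; total kept: 11 × 24 − 122 = 142.
The security fund pays out 5.6 × 122 = 683.20 in aggregate.
Group total = 142 + 683.20 = 825.20.

825.20 dollars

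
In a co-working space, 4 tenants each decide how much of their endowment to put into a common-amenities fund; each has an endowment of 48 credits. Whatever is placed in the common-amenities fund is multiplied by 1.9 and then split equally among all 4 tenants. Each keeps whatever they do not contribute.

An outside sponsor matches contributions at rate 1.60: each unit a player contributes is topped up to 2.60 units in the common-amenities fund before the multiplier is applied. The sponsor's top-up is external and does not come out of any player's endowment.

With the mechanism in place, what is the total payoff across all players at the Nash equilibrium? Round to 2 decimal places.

948.48 credits

With the mechanism, a contributed unit returns 1.9 × 2.60 / 4 = 1.2350 per unit of net cost to the contributor — now above 1 — so contributing fully is weakly dominant for every player.
At the Nash equilibrium everyone contributes 48. Group total payoff = 1.9 × 2.60 × 192 = 948.48.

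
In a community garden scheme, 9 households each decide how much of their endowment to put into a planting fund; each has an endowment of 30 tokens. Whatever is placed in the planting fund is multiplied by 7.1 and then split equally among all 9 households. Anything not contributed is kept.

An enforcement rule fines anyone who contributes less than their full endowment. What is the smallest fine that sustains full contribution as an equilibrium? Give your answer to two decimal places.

Given the others contribute fully, the best deviation is to contribute 0 (any partial contribution still incurs the fine and gives up units whose private return 0.7889 is below 1).
Deviating from 30 to 0 saves 30 tokens but forfeits the deviator's share of the drop in the planting fund: 7.1/9 × 30 = 23.67.
So the deviation gain is 30 − 23.67 = 6.33, and the fine must be at least 6.33 tokens to wipe it out.

6.33 tokens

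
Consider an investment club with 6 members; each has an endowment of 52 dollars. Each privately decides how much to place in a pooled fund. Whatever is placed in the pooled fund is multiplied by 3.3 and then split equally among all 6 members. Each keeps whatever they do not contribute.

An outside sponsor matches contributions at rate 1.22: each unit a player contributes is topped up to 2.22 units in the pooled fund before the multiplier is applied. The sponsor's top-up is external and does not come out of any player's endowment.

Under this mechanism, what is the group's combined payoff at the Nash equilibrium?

The effective private return per unit is now 3.3 × 2.22 / 6 = 1.2210 > 1, so every player's dominant strategy flips to full contribution.
At the Nash equilibrium everyone contributes 52. Group total payoff = 3.3 × 2.22 × 312 = 2285.71.

2285.71 dollars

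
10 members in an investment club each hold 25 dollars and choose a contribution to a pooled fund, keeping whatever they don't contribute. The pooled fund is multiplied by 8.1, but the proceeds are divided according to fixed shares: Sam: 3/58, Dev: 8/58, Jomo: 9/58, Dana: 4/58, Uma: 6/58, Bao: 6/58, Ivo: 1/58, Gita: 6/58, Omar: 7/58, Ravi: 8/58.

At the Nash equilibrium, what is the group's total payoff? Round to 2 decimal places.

782.50 dollars

For player j, contributing a unit is worthwhile iff 8.1 × (j's share) ≥ 1, i.e. iff j's share is at least 0.1235.
Dev, Jomo and Ravi are above the threshold, contributing 25 each; the remaining 7 contribute 0. Total contributed: 75.
The pooled fund pays out 8.1 × 75 = 607.50 in total (split across the unequal shares, but the aggregate is all that matters for the group sum).
The 7 free-riders keep 25 each, adding 175. Group total = 175 + 607.50 = 782.50.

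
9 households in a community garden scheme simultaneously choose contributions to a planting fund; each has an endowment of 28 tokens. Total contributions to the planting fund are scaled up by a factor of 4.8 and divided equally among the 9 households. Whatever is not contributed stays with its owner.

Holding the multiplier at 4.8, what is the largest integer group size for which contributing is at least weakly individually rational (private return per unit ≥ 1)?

Private return per unit is 4.8/(group size), which is ≥ 1 whenever the group size is ≤ 4.8.
The largest such integer is 4.

4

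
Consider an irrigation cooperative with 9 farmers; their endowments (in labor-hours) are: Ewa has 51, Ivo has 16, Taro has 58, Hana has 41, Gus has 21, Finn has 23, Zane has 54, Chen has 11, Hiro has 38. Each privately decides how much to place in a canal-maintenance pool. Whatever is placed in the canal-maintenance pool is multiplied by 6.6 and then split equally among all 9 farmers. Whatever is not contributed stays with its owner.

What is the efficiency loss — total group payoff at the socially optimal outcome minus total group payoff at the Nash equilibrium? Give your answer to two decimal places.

The private return per contributed unit is 6.6/9 = 0.7333 < 1 for every player regardless of endowment, so the Nash equilibrium is zero contribution and the group total is Σ E_j = 51 + 16 + 58 + 41 + 21 + 23 + 54 + 11 + 38 = 313.
Each contributed unit returns 6.600 to the group, so the social optimum is full contribution by everyone: group total = 6.600 × 313 = 2065.80.
Efficiency loss = (6.600 − 1) × 313 = 1752.80.

1752.80 labor-hours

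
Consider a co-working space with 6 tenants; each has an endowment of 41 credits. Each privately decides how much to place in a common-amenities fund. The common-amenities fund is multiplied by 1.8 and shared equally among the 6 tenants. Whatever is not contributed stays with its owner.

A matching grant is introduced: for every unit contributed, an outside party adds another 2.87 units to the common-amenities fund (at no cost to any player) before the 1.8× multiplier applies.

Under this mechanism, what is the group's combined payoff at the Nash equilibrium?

1713.64 credits

The effective private return per unit is now 1.8 × 3.87 / 6 = 1.1610 > 1, so every player's dominant strategy flips to full contribution.
At the Nash equilibrium everyone contributes 41. Group total payoff = 1.8 × 3.87 × 246 = 1713.64.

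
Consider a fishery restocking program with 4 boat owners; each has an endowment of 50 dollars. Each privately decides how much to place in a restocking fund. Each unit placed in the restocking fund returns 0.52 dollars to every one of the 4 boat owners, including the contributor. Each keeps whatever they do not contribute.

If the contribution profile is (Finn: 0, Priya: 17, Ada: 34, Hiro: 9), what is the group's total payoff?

264.80 dollars

Total contributed: 0 + 17 + 34 + 9 = 60; total kept: 4 × 50 − 60 = 140.
The restocking fund pays out 0.52 × 4 × 60 = 124.80 in aggregate.
Group total = 140 + 124.80 = 264.80.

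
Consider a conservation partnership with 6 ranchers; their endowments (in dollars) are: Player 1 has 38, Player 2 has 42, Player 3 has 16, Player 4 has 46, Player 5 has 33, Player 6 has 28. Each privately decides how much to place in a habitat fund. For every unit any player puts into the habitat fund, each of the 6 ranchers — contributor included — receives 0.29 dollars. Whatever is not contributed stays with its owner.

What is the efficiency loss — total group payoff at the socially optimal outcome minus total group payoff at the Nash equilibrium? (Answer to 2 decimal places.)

150.22 dollars

The private return per contributed unit is 0.29 < 1 for everyone, so the Nash equilibrium is zero contribution and the group total is Σ E_j = 38 + 42 + 16 + 46 + 33 + 28 = 203.
Each contributed unit returns 1.740 to the group, so the social optimum is full contribution by everyone: group total = 1.740 × 203 = 353.22.
Efficiency loss = (1.740 − 1) × 203 = 150.22.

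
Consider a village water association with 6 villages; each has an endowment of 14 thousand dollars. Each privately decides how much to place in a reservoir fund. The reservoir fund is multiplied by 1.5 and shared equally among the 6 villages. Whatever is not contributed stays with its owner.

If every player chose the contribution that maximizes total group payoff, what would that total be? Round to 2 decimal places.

126.00 thousand dollars

Each contributed unit returns 1.500 to the group as a whole (0.2500 to each of 6 players), which exceeds 1, so the social optimum is full contribution: group total = 1.500 × 84 = 126.00.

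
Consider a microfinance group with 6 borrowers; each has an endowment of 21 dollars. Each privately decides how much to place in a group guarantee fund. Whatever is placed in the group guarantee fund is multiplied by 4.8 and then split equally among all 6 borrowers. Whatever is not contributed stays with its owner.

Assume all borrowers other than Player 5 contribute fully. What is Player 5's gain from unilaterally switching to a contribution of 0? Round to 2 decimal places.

4.20 dollars

Switching from a contribution of 21 to 0 lets Player 5 keep an extra 21 dollars, but lowers the group guarantee fund by 21, which costs Player 5 their own share of that drop: 4.8/6 × 21 = 16.80.
Net gain = 21 − 16.80 = 4.20. The private return per contributed unit (0.8000) is below 1, so free-riding is indeed the best response regardless of what the others do.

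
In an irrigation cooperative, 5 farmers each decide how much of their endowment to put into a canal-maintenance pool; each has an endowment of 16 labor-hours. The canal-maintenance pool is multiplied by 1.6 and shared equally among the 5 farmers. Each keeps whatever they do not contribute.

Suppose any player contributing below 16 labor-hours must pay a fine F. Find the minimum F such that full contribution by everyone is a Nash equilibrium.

Given the others contribute fully, the best deviation is to contribute 0 (any partial contribution still incurs the fine and gives up units whose private return 0.3200 is below 1).
Deviating from 16 to 0 saves 16 labor-hours but forfeits the deviator's share of the drop in the canal-maintenance pool: 1.6/5 × 16 = 5.12.
So the deviation gain is 16 − 5.12 = 10.88, and the fine must be at least 10.88 labor-hours to wipe it out.

10.88 labor-hours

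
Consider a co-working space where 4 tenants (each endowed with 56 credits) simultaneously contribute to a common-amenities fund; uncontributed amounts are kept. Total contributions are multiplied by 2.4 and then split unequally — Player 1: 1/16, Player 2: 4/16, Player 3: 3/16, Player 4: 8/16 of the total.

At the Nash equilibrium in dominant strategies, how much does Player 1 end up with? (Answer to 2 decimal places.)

64.40 credits

A player with share s gets back 2.4·s per unit contributed, so full contribution is dominant for anyone with s > 1/2.4 = 0.4167 and zero contribution is dominant for anyone below.
Only Player 4 (8/16) clears that bar, contributing 56; the remaining 3 contribute 0. Total contributed: 56.
Player 1 keeps 56 and receives 2.4 × 56 × 1/16 = 8.40 from the common-amenities fund, for a payoff of 64.40.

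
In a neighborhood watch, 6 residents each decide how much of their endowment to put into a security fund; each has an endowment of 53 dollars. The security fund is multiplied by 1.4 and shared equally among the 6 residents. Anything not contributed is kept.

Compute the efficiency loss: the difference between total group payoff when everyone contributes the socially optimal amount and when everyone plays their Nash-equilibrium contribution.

Each contributed unit returns 1.4/6 = 0.2333 to its contributor — below 1 — so contributing 0 is dominant for every player. At the Nash equilibrium everyone keeps their 53, and the group total is 6 × 53 = 318.
Each contributed unit returns 1.400 to the group as a whole (0.2333 to each of 6 players), which exceeds 1, so the social optimum is full contribution: group total = 1.400 × 318 = 445.20.
Efficiency loss = 445.20 − 318 = 127.20.

127.20 dollars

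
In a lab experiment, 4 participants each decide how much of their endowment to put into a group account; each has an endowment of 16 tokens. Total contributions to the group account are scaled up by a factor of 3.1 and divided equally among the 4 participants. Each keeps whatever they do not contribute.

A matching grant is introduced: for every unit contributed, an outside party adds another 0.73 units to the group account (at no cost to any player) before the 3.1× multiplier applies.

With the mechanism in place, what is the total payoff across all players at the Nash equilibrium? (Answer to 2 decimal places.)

343.23 tokens

With the mechanism, a contributed unit returns 3.1 × 1.73 / 4 = 1.3408 per unit of net cost to the contributor — now above 1 — so contributing fully is weakly dominant for every player.
At the Nash equilibrium everyone contributes 16. Group total payoff = 3.1 × 1.73 × 64 = 343.23.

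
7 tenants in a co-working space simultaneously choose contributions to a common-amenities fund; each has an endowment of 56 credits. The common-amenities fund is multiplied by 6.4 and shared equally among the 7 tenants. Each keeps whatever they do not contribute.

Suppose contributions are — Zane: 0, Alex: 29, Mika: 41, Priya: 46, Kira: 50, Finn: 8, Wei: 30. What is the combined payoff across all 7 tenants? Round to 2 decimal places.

1493.60 credits

Total contributed: 0 + 29 + 41 + 46 + 50 + 8 + 30 = 204; total kept: 7 × 56 − 204 = 188.
The common-amenities fund pays out 6.4 × 204 = 1305.60 in aggregate.
Group total = 188 + 1305.60 = 1493.60.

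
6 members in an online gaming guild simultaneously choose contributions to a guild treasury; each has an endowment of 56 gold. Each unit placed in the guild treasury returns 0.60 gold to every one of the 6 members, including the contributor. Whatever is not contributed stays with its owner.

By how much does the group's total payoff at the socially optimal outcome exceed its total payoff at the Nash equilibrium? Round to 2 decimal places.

The private return per contributed unit is 0.60 < 1, so contributing 0 is dominant for every player. At the Nash equilibrium everyone keeps their 56, and the group total is 6 × 56 = 336.
Each contributed unit returns 3.600 to the group as a whole (0.60 to each of 6 players), which exceeds 1, so the social optimum is full contribution: group total = 3.600 × 336 = 1209.60.
Efficiency loss = 1209.60 − 336 = 873.60.

873.60 gold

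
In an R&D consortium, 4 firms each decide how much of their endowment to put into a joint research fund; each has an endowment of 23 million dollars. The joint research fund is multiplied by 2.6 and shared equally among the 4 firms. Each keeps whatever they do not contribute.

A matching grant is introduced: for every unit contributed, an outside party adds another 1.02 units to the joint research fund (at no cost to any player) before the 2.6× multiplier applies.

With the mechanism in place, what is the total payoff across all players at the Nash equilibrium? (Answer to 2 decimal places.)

483.18 million dollars

With the mechanism, a contributed unit returns 2.6 × 2.02 / 4 = 1.3130 per unit of net cost to the contributor — now above 1 — so contributing fully is weakly dominant for every player.
So the Nash equilibrium is full contribution by all 4; the group earns 2.6 × 2.02 × 92 = 483.18.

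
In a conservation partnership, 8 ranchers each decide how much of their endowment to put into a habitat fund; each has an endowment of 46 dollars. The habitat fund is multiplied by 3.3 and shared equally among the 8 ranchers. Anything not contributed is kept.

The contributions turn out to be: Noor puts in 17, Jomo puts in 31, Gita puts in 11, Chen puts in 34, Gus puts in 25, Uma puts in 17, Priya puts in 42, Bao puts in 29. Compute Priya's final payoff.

88.98 dollars

Total contributed: 17 + 31 + 11 + 34 + 25 + 17 + 42 + 29 = 206.
Each receives 3.3 × 206 / 8 = 84.98 from the habitat fund.
Priya keeps 46 − 42 = 4, so Priya's payoff is 4 + 84.98 = 88.98.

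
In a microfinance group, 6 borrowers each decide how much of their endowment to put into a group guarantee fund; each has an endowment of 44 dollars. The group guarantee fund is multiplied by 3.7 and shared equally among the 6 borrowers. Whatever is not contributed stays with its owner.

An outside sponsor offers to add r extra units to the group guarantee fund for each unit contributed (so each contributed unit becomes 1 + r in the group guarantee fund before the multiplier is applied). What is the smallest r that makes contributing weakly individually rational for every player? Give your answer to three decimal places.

0.622

With matching at rate r, one contributed unit becomes (1 + r) in the group guarantee fund and returns 3.7 × (1 + r) / 6 to the contributor.
Setting this equal to 1: 1 + r = 6/3.7 = 1.6216.
So the minimum matching rate is r = 1.6216 − 1 = 0.622.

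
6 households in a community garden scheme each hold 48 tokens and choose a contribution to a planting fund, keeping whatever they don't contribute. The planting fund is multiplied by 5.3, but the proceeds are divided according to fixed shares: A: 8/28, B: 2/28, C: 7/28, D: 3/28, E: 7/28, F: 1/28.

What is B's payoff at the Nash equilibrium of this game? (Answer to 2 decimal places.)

For player j, contributing a unit is worthwhile iff 5.3 × (j's share) ≥ 1, i.e. iff j's share is at least 0.1887.
A, C and E are above the threshold, contributing 48 each; the remaining 3 contribute 0. Total contributed: 144.
B keeps 48 and receives 5.3 × 144 × 2/28 = 54.51 from the planting fund, for a payoff of 102.51.

102.51 tokens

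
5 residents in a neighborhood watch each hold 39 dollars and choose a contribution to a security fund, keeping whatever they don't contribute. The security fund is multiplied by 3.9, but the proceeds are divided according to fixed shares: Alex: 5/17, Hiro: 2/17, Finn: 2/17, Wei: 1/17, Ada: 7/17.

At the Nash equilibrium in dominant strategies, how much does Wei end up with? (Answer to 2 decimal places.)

56.89 dollars

Player j's private return per contributed unit is 3.9 × (j's share). Contributing is weakly dominant for j when that share is at least 1/3.9 = 0.2564, and contributing 0 is dominant otherwise.
Alex and Ada are above the threshold, contributing 39 each; the remaining 3 contribute 0. Total contributed: 78.
Wei keeps 39 and receives 3.9 × 78 × 1/17 = 17.89 from the security fund, for a payoff of 56.89.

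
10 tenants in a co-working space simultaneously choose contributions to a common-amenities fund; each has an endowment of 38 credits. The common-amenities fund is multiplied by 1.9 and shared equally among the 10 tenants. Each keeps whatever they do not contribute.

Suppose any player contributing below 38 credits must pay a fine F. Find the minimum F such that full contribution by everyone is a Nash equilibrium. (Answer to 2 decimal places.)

Given the others contribute fully, the best deviation is to contribute 0 (any partial contribution still incurs the fine and gives up units whose private return 0.1900 is below 1).
Deviating from 38 to 0 saves 38 credits but forfeits the deviator's share of the drop in the common-amenities fund: 1.9/10 × 38 = 7.22.
So the deviation gain is 38 − 7.22 = 30.78, and the fine must be at least 30.78 credits to wipe it out.

30.78 credits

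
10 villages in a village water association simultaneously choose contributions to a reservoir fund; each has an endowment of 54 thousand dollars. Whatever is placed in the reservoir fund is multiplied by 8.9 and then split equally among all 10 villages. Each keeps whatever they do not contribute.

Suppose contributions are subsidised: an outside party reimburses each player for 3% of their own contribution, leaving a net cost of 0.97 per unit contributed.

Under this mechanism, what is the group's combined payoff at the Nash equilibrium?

540.00 thousand dollars

With the mechanism, a contributed unit returns (8.9/10) / 0.97 = 0.9175 per unit of net cost — still below 1 — so contributing 0 remains dominant for every player.
Everyone keeps their endowment and the group total is 10 × 54 = 540.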